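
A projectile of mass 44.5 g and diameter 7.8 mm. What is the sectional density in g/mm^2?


SD = m/d^2 = 44.5/7.8^2 = 0.7314 g/mm^2

0.7314 g/mm^2


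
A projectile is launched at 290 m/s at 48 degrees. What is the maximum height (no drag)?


H = (v0*sin(theta))^2 / (2g) = (290*sin(48°))^2 / (2*9.81) = 2367 m

2367 m


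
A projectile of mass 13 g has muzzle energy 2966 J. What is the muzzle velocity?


v = sqrt(2*E/m) = sqrt(2*2966/0.013) = 675.5 m/s

675.5 m/s


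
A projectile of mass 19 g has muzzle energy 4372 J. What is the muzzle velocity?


v = sqrt(2*E/m) = sqrt(2*4372/0.019) = 678.4 m/s

678.4 m/s


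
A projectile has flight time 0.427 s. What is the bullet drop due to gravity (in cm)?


drop = 0.5*g*t^2 = 0.5*9.81*0.427^2 = 0.894324 m ≈ 89.43 cm

89.43 cm


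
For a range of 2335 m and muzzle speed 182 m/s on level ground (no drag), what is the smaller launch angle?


sin(2*theta) = R*g/v0^2 = 2335*9.81/182^2 = 0.691533, theta = arcsin(0.691533)/2 = 21.88°

21.88 degrees


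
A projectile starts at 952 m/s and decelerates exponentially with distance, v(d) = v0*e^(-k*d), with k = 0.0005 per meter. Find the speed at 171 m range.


v = v0*exp(-k*d) = 952*exp(-0.0005*171) = 874 m/s

874 m/s


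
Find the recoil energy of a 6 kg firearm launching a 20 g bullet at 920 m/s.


v_r = m_p*v_p/m_gun = 0.02*920/6 = 3.06667 m/s, E_r = 0.5*m_gun*v_r^2 = 0.5*6*3.06667^2 = 28.21 J

28.21 J


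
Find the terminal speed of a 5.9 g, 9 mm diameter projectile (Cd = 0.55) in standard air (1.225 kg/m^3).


A = pi*(d/2)^2 = pi*(9/2000)^2 = 6.36173e-05 m^2
vt = sqrt(2mg/(Cd*rho*A)) = sqrt(2*0.0059*9.81/(0.55 * 1.225 * 6.36173e-05)) = 51.97 m/s

51.97 m/s


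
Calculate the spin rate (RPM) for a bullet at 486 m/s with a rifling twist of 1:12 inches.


twist_m = 12*0.0254 = 0.3048 m
spin = v/twist = 486/0.3048 = 1594.488 rev/s
RPM = spin*60 = 1594.488*60 ≈ 95669 RPM

95669 RPM


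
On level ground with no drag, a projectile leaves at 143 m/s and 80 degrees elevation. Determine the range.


R = v0^2 * sin(2*theta) / g = 143^2 * sin(2*80°) / 9.81 = 712.9 m

712.9 m


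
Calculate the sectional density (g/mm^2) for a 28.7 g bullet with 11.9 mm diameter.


SD = m/d^2 = 28.7/11.9^2 = 0.2027 g/mm^2

0.2027 g/mm^2


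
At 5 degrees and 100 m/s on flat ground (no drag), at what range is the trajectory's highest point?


R = v0^2*sin(2*theta)/g = 100^2*sin(2*5°)/9.81 = 177.011 m
apex_dist = R/2 = 177.011/2 = 88.51 m

88.51 m


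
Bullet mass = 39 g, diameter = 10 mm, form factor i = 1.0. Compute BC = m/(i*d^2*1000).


BC = m/(i*d^2*1000) = 39/(1.0 * 10^2 * 1000) = 0.00039

0.00039


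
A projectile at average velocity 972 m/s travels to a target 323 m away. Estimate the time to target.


t = d/v = 323/972 = 0.3323 s

0.3323 s


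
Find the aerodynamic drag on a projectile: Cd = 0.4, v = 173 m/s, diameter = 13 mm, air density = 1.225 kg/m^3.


A = pi*(d/2)^2 = pi*(13/2000)^2 = 1.32732e-04 m^2
Fd = 0.5*Cd*rho*A*v^2 = 0.5*0.4*1.225*1.32732e-04*173^2 = 0.9733 N

0.9733 N


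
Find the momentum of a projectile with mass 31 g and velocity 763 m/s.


p = m*v = 0.031*763 = 23.65 kg·m/s

23.65 kg·m/s


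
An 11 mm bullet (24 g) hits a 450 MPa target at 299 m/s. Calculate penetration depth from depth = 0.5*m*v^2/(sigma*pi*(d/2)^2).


A = pi*(d/2)^2 = pi*(11/2)^2 = 95.0332 mm^2
E = 0.5*m*v^2 = 0.5*0.024*299^2 = 1072.81 J
depth = E/(sigma*A) = 1072.81 J / (450 MPa * 95.0332 mm^2) = 1072.81/(450 * 95.0332) m = 0.0250863 m ≈ 25.09 mm

25.09 mm


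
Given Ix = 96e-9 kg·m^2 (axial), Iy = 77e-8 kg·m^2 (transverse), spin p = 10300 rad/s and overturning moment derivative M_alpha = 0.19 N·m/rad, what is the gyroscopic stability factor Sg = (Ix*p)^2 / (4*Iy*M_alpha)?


Sg = Ix^2 * p^2 / (4 * Iy * M_alpha) = (96e-9)^2 * 10300^2 / (4 * 77e-8 * 0.19) = 1.671

1.671


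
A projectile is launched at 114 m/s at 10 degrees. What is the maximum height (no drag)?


H = (v0*sin(theta))^2 / (2g) = (114*sin(10°))^2 / (2*9.81) = 19.97 m

19.97 m


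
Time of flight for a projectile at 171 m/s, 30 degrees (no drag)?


T = 2*v0*sin(theta)/g = 2*171*sin(30°)/9.81 = 17.43 s

17.43 s


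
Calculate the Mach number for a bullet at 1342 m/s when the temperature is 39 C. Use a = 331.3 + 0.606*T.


a = 331.3 + 0.606*(39) = 354.934 m/s
M = v/a = 1342/354.934 = 3.781

3.781


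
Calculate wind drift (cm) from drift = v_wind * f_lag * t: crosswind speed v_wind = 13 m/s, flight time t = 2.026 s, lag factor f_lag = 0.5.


drift = v_wind * lag * t = 13 * 0.5 * 2.026 = 13.169 m ≈ 1317 cm

1317 cm


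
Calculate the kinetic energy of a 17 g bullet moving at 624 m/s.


E = 0.5*m*v^2 = 0.5*0.017*624^2 = 3310 J

3310 J


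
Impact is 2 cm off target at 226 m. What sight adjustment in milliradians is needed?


1 mrad subtends 1 cm per 10 m of range, so adj = error_cm / (dist_m / 10) = 2 / (226/10) = 0.0885 mrad

0.0885 mrad


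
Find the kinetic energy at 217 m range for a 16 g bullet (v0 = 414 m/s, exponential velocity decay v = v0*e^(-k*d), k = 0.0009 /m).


v = v0*exp(-k*d) = 414*exp(-0.0009*217) = 340.551 m/s
E = 0.5*m*v^2 = 0.5*0.016*340.551^2 = 927.8 J

927.8 J


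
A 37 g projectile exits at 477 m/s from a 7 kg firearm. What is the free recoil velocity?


v_recoil = m_p * v_p / m_gun = 0.037 * 477 / 7 = 2.521 m/s

2.521 m/s


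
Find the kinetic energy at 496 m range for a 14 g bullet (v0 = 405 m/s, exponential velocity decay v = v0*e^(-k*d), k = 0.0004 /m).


v = v0*exp(-k*d) = 405*exp(-0.0004*496) = 332.117 m/s
E = 0.5*m*v^2 = 0.5*0.014*332.117^2 = 772.1 J

772.1 J


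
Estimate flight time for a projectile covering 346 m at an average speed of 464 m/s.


t = d/v = 346/464 = 0.7457 s

0.7457 s


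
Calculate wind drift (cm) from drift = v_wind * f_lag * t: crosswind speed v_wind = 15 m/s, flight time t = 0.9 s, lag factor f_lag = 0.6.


drift = v_wind * lag * t = 15 * 0.6 * 0.9 = 8.1 m ≈ 810 cm

810 cm


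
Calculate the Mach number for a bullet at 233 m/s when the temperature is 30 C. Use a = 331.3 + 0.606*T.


a = 331.3 + 0.606*(30) = 349.48 m/s
M = v/a = 233/349.48 = 0.6667

0.6667


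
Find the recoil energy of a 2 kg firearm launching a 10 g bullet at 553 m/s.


v_r = m_p*v_p/m_gun = 0.01*553/2 = 2.765 m/s, E_r = 0.5*m_gun*v_r^2 = 0.5*2*2.765^2 = 7.645 J

7.645 J


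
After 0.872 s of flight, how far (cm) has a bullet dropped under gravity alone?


drop = 0.5*g*t^2 = 0.5*9.81*0.872^2 = 3.72968 m ≈ 373 cm

373 cm


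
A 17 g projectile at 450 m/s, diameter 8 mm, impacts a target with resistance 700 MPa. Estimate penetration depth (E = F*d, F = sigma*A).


A = pi*(d/2)^2 = pi*(8/2)^2 = 50.2655 mm^2
E = 0.5*m*v^2 = 0.5*0.017*450^2 = 1721.25 J
depth = E/(sigma*A) = 1721.25 J / (700 MPa * 50.2655 mm^2) = 1721.25/(700 * 50.2655) m = 0.0489188 m ≈ 48.92 mm

48.92 mm


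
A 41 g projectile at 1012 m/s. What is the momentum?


p = m*v = 0.041*1012 = 41.49 kg·m/s

41.49 kg·m/s


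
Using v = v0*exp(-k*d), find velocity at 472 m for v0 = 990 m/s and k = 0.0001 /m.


v = v0*exp(-k*d) = 990*exp(-0.0001*472) = 944.4 m/s

944.4 m/s


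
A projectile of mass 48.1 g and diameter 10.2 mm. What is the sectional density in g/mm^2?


SD = m/d^2 = 48.1/10.2^2 = 0.4623 g/mm^2

0.4623 g/mm^2


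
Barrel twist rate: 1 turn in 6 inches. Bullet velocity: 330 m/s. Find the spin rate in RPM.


twist_m = 6*0.0254 = 0.1524 m
spin = v/twist = 330/0.1524 = 2165.354 rev/s
RPM = spin*60 = 2165.354*60 ≈ 129921 RPM

129921 RPM


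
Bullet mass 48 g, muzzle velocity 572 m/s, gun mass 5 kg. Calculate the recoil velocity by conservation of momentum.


v_recoil = m_p * v_p / m_gun = 0.048 * 572 / 5 = 5.491 m/s

5.491 m/s


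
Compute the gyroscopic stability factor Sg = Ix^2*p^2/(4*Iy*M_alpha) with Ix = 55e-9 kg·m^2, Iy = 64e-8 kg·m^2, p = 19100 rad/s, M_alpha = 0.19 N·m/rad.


Sg = Ix^2 * p^2 / (4 * Iy * M_alpha) = (55e-9)^2 * 19100^2 / (4 * 64e-8 * 0.19) = 2.269

2.269


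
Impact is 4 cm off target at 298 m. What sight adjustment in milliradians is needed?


1 mrad subtends 1 cm per 10 m of range, so adj = error_cm / (dist_m / 10) = 4 / (298/10) = 0.1342 mrad

0.1342 mrad


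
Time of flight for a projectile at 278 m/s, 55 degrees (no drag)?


T = 2*v0*sin(theta)/g = 2*278*sin(55°)/9.81 = 46.43 s

46.43 s


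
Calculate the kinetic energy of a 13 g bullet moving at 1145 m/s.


E = 0.5*m*v^2 = 0.5*0.013*1145^2 = 8522 J

8522 J


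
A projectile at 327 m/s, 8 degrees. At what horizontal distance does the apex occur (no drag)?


R = v0^2*sin(2*theta)/g = 327^2*sin(2*8°)/9.81 = 3004.45 m
apex_dist = R/2 = 3004.45/2 = 1502 m

1502 m


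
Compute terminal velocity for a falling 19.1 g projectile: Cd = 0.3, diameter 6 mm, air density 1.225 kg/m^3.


A = pi*(d/2)^2 = pi*(6/2000)^2 = 2.82743e-05 m^2
vt = sqrt(2mg/(Cd*rho*A)) = sqrt(2*0.0191*9.81/(0.3 * 1.225 * 2.82743e-05)) = 189.9 m/s

189.9 m/s


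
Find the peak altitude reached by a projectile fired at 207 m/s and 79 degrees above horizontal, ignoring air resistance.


H = (v0*sin(theta))^2 / (2g) = (207*sin(79°))^2 / (2*9.81) = 2104 m

2104 m


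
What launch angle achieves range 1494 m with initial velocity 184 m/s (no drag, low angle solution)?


sin(2*theta) = R*g/v0^2 = 1494*9.81/184^2 = 0.432896, theta = arcsin(0.432896)/2 = 12.83°

12.83 degrees


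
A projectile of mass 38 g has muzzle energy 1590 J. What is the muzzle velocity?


v = sqrt(2*E/m) = sqrt(2*1590/0.038) = 289.3 m/s

289.3 m/s


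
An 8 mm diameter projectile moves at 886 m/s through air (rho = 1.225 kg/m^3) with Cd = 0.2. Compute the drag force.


A = pi*(d/2)^2 = pi*(8/2000)^2 = 5.02655e-05 m^2
Fd = 0.5*Cd*rho*A*v^2 = 0.5*0.2*1.225*5.02655e-05*886^2 = 4.834 N

4.834 N


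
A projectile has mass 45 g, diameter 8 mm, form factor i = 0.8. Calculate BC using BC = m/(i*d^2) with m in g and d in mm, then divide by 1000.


BC = m/(i*d^2*1000) = 45/(0.8 * 8^2 * 1000) = 0.0008789

0.0008789


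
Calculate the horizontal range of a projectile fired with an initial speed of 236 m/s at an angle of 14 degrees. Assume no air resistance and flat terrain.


R = v0^2 * sin(2*theta) / g = 236^2 * sin(2*14°) / 9.81 = 2665 m

2665 m


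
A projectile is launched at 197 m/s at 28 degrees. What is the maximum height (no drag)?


H = (v0*sin(theta))^2 / (2g) = (197*sin(28°))^2 / (2*9.81) = 436 m

436 m


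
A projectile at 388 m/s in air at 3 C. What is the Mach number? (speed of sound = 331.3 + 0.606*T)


a = 331.3 + 0.606*(3) = 333.118 m/s
M = v/a = 388/333.118 = 1.165

1.165


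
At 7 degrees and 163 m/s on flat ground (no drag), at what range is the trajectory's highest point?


R = v0^2*sin(2*theta)/g = 163^2*sin(2*7°)/9.81 = 655.211 m
apex_dist = R/2 = 655.211/2 = 327.6 m

327.6 m


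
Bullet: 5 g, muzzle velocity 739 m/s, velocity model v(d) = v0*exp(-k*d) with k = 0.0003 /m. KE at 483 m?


v = v0*exp(-k*d) = 739*exp(-0.0003*483) = 639.315 m/s
E = 0.5*m*v^2 = 0.5*0.005*639.315^2 = 1022 J

1022 J


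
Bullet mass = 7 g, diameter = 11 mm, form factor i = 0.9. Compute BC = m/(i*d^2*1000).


BC = m/(i*d^2*1000) = 7/(0.9 * 11^2 * 1000) = 6.428e-05

6.428e-05


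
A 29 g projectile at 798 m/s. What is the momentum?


p = m*v = 0.029*798 = 23.14 kg·m/s

23.14 kg·m/s


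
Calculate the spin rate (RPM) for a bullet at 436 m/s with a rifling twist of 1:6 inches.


twist_m = 6*0.0254 = 0.1524 m
spin = v/twist = 436/0.1524 = 2860.892 rev/s
RPM = spin*60 = 2860.892*60 ≈ 171654 RPM

171654 RPM


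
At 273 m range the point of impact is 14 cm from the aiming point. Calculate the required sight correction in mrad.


1 mrad subtends 1 cm per 10 m of range, so adj = error_cm / (dist_m / 10) = 14 / (273/10) = 0.5128 mrad

0.5128 mrad


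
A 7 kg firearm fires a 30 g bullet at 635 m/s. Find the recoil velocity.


v_recoil = m_p * v_p / m_gun = 0.03 * 635 / 7 = 2.721 m/s

2.721 m/s


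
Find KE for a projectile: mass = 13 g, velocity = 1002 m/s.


E = 0.5*m*v^2 = 0.5*0.013*1002^2 = 6526 J

6526 J


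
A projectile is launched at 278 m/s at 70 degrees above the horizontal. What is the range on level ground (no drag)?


R = v0^2 * sin(2*theta) / g = 278^2 * sin(2*70°) / 9.81 = 5064 m

5064 m


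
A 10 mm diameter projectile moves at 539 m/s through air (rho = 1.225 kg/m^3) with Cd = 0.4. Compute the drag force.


A = pi*(d/2)^2 = pi*(10/2000)^2 = 7.85398e-05 m^2
Fd = 0.5*Cd*rho*A*v^2 = 0.5*0.4*1.225*7.85398e-05*539^2 = 5.59 N

5.59 N


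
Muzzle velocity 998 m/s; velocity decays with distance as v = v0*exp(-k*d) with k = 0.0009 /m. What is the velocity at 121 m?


v = v0*exp(-k*d) = 998*exp(-0.0009*121) = 895 m/s

895 m/s


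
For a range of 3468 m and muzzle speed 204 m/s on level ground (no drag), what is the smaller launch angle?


sin(2*theta) = R*g/v0^2 = 3468*9.81/204^2 = 0.8175, theta = arcsin(0.8175)/2 = 27.42°

27.42 degrees


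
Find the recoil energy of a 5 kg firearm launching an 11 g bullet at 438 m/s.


v_r = m_p*v_p/m_gun = 0.011*438/5 = 0.9636 m/s, E_r = 0.5*m_gun*v_r^2 = 0.5*5*0.9636^2 = 2.321 J

2.321 J


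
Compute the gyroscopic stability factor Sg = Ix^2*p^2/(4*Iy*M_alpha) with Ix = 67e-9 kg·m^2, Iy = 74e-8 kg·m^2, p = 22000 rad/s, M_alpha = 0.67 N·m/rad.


Sg = Ix^2 * p^2 / (4 * Iy * M_alpha) = (67e-9)^2 * 22000^2 / (4 * 74e-8 * 0.67) = 1.096

1.096


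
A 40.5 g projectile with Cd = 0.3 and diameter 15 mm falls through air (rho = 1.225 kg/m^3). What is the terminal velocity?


A = pi*(d/2)^2 = pi*(15/2000)^2 = 1.76715e-04 m^2
vt = sqrt(2mg/(Cd*rho*A)) = sqrt(2*0.0405*9.81/(0.3 * 1.225 * 1.76715e-04)) = 110.6 m/s

110.6 m/s


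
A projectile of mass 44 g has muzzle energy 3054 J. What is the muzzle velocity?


v = sqrt(2*E/m) = sqrt(2*3054/0.044) = 372.6 m/s

372.6 m/s


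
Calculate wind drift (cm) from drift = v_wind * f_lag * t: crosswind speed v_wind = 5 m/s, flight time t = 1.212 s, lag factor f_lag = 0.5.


drift = v_wind * lag * t = 5 * 0.5 * 1.212 = 3.03 m ≈ 303 cm

303 cm


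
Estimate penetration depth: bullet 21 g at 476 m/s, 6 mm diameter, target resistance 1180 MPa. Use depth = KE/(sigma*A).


A = pi*(d/2)^2 = pi*(6/2)^2 = 28.2743 mm^2
E = 0.5*m*v^2 = 0.5*0.021*476^2 = 2379.05 J
depth = E/(sigma*A) = 2379.05 J / (1180 MPa * 28.2743 mm^2) = 2379.05/(1180 * 28.2743) m = 0.0713064 m ≈ 71.31 mm

71.31 mm


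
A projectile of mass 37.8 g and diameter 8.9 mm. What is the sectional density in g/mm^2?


SD = m/d^2 = 37.8/8.9^2 = 0.4772 g/mm^2

0.4772 g/mm^2


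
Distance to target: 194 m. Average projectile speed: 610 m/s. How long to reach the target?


t = d/v = 194/610 = 0.318 s

0.318 s


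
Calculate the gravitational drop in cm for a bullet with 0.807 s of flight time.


drop = 0.5*g*t^2 = 0.5*9.81*0.807^2 = 3.19438 m ≈ 319.4 cm

319.4 cm


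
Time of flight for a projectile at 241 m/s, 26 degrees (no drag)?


T = 2*v0*sin(theta)/g = 2*241*sin(26°)/9.81 = 21.54 s

21.54 s


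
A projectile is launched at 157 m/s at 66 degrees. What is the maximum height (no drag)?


H = (v0*sin(theta))^2 / (2g) = (157*sin(66°))^2 / (2*9.81) = 1048 m

1048 m


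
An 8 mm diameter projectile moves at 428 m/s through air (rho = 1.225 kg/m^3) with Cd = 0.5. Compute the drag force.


A = pi*(d/2)^2 = pi*(8/2000)^2 = 5.02655e-05 m^2
Fd = 0.5*Cd*rho*A*v^2 = 0.5*0.5*1.225*5.02655e-05*428^2 = 2.82 N

2.82 N


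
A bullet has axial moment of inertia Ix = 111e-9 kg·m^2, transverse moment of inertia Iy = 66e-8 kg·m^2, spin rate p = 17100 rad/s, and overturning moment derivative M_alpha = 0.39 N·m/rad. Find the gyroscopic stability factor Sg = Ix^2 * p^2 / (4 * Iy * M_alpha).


Sg = Ix^2 * p^2 / (4 * Iy * M_alpha) = (111e-9)^2 * 17100^2 / (4 * 66e-8 * 0.39) = 3.499

3.499


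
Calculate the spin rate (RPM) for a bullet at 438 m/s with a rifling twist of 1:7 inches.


twist_m = 7*0.0254 = 0.1778 m
spin = v/twist = 438/0.1778 = 2463.442 rev/s
RPM = spin*60 = 2463.442*60 ≈ 147807 RPM

147807 RPM


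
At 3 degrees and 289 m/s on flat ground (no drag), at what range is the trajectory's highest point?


R = v0^2*sin(2*theta)/g = 289^2*sin(2*3°)/9.81 = 889.941 m
apex_dist = R/2 = 889.941/2 = 445 m

445 m


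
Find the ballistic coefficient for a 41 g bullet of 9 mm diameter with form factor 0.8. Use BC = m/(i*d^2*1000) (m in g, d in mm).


BC = m/(i*d^2*1000) = 41/(0.8 * 9^2 * 1000) = 0.0006327

0.0006327


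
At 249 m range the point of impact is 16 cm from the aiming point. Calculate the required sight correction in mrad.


1 mrad subtends 1 cm per 10 m of range, so adj = error_cm / (dist_m / 10) = 16 / (249/10) = 0.6426 mrad

0.6426 mrad


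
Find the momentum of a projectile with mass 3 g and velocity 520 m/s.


p = m*v = 0.003*520 = 1.56 kg·m/s

1.56 kg·m/s


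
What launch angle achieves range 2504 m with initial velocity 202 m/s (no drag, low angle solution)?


sin(2*theta) = R*g/v0^2 = 2504*9.81/202^2 = 0.602006, theta = arcsin(0.602006)/2 = 18.51°

18.51 degrees


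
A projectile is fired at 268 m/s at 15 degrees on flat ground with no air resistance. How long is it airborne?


T = 2*v0*sin(theta)/g = 2*268*sin(15°)/9.81 = 14.14 s

14.14 s


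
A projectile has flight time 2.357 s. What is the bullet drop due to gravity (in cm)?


drop = 0.5*g*t^2 = 0.5*9.81*2.357^2 = 27.2495 m ≈ 2725 cm

2725 cm


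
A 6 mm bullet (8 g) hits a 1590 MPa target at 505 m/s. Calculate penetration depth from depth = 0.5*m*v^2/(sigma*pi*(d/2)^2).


A = pi*(d/2)^2 = pi*(6/2)^2 = 28.2743 mm^2
E = 0.5*m*v^2 = 0.5*0.008*505^2 = 1020.1 J
depth = E/(sigma*A) = 1020.1 J / (1590 MPa * 28.2743 mm^2) = 1020.1/(1590 * 28.2743) m = 0.022691 m ≈ 22.69 mm

22.69 mm


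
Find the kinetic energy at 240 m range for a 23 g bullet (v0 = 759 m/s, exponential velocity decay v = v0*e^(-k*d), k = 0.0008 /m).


v = v0*exp(-k*d) = 759*exp(-0.0008*240) = 626.408 m/s
E = 0.5*m*v^2 = 0.5*0.023*626.408^2 = 4512 J

4512 J


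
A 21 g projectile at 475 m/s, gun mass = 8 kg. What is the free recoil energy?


v_r = m_p*v_p/m_gun = 0.021*475/8 = 1.24688 m/s, E_r = 0.5*m_gun*v_r^2 = 0.5*8*1.24688^2 = 6.219 J

6.219 J


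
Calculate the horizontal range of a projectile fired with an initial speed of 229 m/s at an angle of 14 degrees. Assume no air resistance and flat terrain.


R = v0^2 * sin(2*theta) / g = 229^2 * sin(2*14°) / 9.81 = 2510 m

2510 m


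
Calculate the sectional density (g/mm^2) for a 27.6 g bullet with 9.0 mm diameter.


SD = m/d^2 = 27.6/9.0^2 = 0.3407 g/mm^2

0.3407 g/mm^2


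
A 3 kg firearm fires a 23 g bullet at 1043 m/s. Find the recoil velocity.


v_recoil = m_p * v_p / m_gun = 0.023 * 1043 / 3 = 7.996 m/s

7.996 m/s


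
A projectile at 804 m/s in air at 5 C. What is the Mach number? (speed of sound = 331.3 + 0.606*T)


a = 331.3 + 0.606*(5) = 334.33 m/s
M = v/a = 804/334.33 = 2.405

2.405


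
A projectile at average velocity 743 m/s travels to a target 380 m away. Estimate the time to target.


t = d/v = 380/743 = 0.5114 s

0.5114 s


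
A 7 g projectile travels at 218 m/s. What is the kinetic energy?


E = 0.5*m*v^2 = 0.5*0.007*218^2 = 166.3 J

166.3 J


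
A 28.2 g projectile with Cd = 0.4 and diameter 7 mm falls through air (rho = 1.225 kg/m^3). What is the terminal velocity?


A = pi*(d/2)^2 = pi*(7/2000)^2 = 3.84845e-05 m^2
vt = sqrt(2mg/(Cd*rho*A)) = sqrt(2*0.0282*9.81/(0.4 * 1.225 * 3.84845e-05)) = 171.3 m/s

171.3 m/s


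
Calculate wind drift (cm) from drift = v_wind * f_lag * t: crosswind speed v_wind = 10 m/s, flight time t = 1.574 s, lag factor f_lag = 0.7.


drift = v_wind * lag * t = 10 * 0.7 * 1.574 = 11.018 m ≈ 1102 cm

1102 cm


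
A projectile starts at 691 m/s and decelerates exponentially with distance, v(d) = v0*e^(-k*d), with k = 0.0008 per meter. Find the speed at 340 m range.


v = v0*exp(-k*d) = 691*exp(-0.0008*340) = 526.4 m/s

526.4 m/s


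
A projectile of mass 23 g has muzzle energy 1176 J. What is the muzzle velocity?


v = sqrt(2*E/m) = sqrt(2*1176/0.023) = 319.8 m/s

319.8 m/s


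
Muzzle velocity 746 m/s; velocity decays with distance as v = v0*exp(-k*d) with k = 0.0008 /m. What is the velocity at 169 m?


v = v0*exp(-k*d) = 746*exp(-0.0008*169) = 651.7 m/s

651.7 m/s


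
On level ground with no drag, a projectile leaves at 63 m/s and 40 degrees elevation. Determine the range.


R = v0^2 * sin(2*theta) / g = 63^2 * sin(2*40°) / 9.81 = 398.4 m

398.4 m


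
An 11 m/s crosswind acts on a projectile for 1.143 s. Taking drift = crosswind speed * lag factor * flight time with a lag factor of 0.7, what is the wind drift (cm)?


drift = v_wind * lag * t = 11 * 0.7 * 1.143 = 8.8011 m ≈ 880.1 cm

880.1 cm


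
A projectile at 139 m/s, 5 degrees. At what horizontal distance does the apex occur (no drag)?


R = v0^2*sin(2*theta)/g = 139^2*sin(2*5°)/9.81 = 342.004 m
apex_dist = R/2 = 342.004/2 = 171 m

171 m


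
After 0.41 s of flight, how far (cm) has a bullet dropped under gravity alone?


drop = 0.5*g*t^2 = 0.5*9.81*0.41^2 = 0.82453 m ≈ 82.45 cm

82.45 cm


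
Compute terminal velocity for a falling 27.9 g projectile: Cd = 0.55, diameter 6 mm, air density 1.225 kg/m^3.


A = pi*(d/2)^2 = pi*(6/2000)^2 = 2.82743e-05 m^2
vt = sqrt(2mg/(Cd*rho*A)) = sqrt(2*0.0279*9.81/(0.55 * 1.225 * 2.82743e-05)) = 169.5 m/s

169.5 m/s


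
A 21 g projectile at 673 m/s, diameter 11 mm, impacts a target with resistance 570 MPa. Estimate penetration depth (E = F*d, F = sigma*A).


A = pi*(d/2)^2 = pi*(11/2)^2 = 95.0332 mm^2
E = 0.5*m*v^2 = 0.5*0.021*673^2 = 4755.75 J
depth = E/(sigma*A) = 4755.75 J / (570 MPa * 95.0332 mm^2) = 4755.75/(570 * 95.0332) m = 0.0877949 m ≈ 87.79 mm

87.79 mm


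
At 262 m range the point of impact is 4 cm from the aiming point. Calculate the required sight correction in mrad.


1 mrad subtends 1 cm per 10 m of range, so adj = error_cm / (dist_m / 10) = 4 / (262/10) = 0.1527 mrad

0.1527 mrad


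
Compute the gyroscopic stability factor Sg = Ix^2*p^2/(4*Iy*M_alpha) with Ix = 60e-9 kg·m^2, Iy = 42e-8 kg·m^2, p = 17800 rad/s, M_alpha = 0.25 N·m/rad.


Sg = Ix^2 * p^2 / (4 * Iy * M_alpha) = (60e-9)^2 * 17800^2 / (4 * 42e-8 * 0.25) = 2.716

2.716


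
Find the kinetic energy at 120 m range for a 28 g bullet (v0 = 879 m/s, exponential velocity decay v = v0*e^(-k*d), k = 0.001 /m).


v = v0*exp(-k*d) = 879*exp(-0.001*120) = 779.603 m/s
E = 0.5*m*v^2 = 0.5*0.028*779.603^2 = 8509 J

8509 J


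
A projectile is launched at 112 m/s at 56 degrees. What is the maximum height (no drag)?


H = (v0*sin(theta))^2 / (2g) = (112*sin(56°))^2 / (2*9.81) = 439.4 m

439.4 m


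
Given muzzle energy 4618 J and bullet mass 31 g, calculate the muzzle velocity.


v = sqrt(2*E/m) = sqrt(2*4618/0.031) = 545.8 m/s

545.8 m/s


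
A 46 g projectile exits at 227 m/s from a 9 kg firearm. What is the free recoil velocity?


v_recoil = m_p * v_p / m_gun = 0.046 * 227 / 9 = 1.16 m/s

1.16 m/s


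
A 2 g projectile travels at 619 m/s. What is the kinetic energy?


E = 0.5*m*v^2 = 0.5*0.002*619^2 = 383.2 J

383.2 J


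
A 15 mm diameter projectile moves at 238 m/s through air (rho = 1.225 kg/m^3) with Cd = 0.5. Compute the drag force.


A = pi*(d/2)^2 = pi*(15/2000)^2 = 1.76715e-04 m^2
Fd = 0.5*Cd*rho*A*v^2 = 0.5*0.5*1.225*1.76715e-04*238^2 = 3.066 N

3.066 N


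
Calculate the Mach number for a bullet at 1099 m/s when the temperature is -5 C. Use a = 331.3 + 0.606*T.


a = 331.3 + 0.606*(-5) = 328.27 m/s
M = v/a = 1099/328.27 = 3.348

3.348


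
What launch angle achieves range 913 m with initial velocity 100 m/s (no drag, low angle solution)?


sin(2*theta) = R*g/v0^2 = 913*9.81/100^2 = 0.895653, theta = arcsin(0.895653)/2 = 31.8°

31.8 degrees


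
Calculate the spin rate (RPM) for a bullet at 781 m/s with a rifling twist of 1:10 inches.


twist_m = 10*0.0254 = 0.254 m
spin = v/twist = 781/0.254 = 3074.803 rev/s
RPM = spin*60 = 3074.803*60 ≈ 184488 RPM

184488 RPM


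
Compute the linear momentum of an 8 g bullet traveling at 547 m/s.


p = m*v = 0.008*547 = 4.376 kg·m/s

4.376 kg·m/s


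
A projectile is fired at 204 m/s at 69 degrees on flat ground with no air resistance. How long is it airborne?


T = 2*v0*sin(theta)/g = 2*204*sin(69°)/9.81 = 38.83 s

38.83 s


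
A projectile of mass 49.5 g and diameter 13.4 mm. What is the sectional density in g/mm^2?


SD = m/d^2 = 49.5/13.4^2 = 0.2757 g/mm^2

0.2757 g/mm^2


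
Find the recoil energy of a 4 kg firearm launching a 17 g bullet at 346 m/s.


v_r = m_p*v_p/m_gun = 0.017*346/4 = 1.4705 m/s, E_r = 0.5*m_gun*v_r^2 = 0.5*4*1.4705^2 = 4.325 J

4.325 J


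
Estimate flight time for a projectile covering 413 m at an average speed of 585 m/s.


t = d/v = 413/585 = 0.706 s

0.706 s


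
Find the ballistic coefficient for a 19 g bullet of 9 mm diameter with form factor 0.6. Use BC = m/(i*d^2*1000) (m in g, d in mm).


BC = m/(i*d^2*1000) = 19/(0.6 * 9^2 * 1000) = 0.0003909

0.0003909


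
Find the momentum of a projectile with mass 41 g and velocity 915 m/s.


p = m*v = 0.041*915 = 37.52 kg·m/s

37.52 kg·m/s


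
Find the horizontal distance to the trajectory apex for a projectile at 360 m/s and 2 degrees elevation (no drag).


R = v0^2*sin(2*theta)/g = 360^2*sin(2*2°)/9.81 = 921.553 m
apex_dist = R/2 = 921.553/2 = 460.8 m

460.8 m


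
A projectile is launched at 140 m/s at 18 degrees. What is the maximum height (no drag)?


H = (v0*sin(theta))^2 / (2g) = (140*sin(18°))^2 / (2*9.81) = 95.39 m

95.39 m


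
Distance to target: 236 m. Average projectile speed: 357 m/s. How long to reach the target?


t = d/v = 236/357 = 0.6611 s

0.6611 s


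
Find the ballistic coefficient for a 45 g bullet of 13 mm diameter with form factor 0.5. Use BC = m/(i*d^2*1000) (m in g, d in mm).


BC = m/(i*d^2*1000) = 45/(0.5 * 13^2 * 1000) = 0.0005325

0.0005325


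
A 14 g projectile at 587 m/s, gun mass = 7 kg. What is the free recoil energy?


v_r = m_p*v_p/m_gun = 0.014*587/7 = 1.174 m/s, E_r = 0.5*m_gun*v_r^2 = 0.5*7*1.174^2 = 4.824 J

4.824 J


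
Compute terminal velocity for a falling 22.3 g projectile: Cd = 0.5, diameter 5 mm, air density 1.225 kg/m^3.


A = pi*(d/2)^2 = pi*(5/2000)^2 = 1.96350e-05 m^2
vt = sqrt(2mg/(Cd*rho*A)) = sqrt(2*0.0223*9.81/(0.5 * 1.225 * 1.96350e-05)) = 190.7 m/s

190.7 m/s


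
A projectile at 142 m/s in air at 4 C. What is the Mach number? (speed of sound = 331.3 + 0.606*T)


a = 331.3 + 0.606*(4) = 333.724 m/s
M = v/a = 142/333.724 = 0.4255

0.4255


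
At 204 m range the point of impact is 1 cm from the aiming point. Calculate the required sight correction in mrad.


1 mrad subtends 1 cm per 10 m of range, so adj = error_cm / (dist_m / 10) = 1 / (204/10) = 0.04902 mrad

0.04902 mrad


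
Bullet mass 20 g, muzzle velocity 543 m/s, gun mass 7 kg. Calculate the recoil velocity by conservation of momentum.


v_recoil = m_p * v_p / m_gun = 0.02 * 543 / 7 = 1.551 m/s

1.551 m/s


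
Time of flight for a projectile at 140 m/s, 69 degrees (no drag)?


T = 2*v0*sin(theta)/g = 2*140*sin(69°)/9.81 = 26.65 s

26.65 s


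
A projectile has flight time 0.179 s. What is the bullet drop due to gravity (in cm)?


drop = 0.5*g*t^2 = 0.5*9.81*0.179^2 = 0.157161 m ≈ 15.72 cm

15.72 cm


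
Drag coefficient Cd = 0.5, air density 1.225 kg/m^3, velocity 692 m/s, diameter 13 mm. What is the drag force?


A = pi*(d/2)^2 = pi*(13/2000)^2 = 1.32732e-04 m^2
Fd = 0.5*Cd*rho*A*v^2 = 0.5*0.5*1.225*1.32732e-04*692^2 = 19.47 N

19.47 N


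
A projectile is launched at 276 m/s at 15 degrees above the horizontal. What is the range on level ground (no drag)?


R = v0^2 * sin(2*theta) / g = 276^2 * sin(2*15°) / 9.81 = 3883 m

3883 m


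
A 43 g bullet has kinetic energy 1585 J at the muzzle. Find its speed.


v = sqrt(2*E/m) = sqrt(2*1585/0.043) = 271.5 m/s

271.5 m/s


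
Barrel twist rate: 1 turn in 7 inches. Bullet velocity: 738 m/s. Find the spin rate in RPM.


twist_m = 7*0.0254 = 0.1778 m
spin = v/twist = 738/0.1778 = 4150.731 rev/s
RPM = spin*60 = 4150.731*60 ≈ 249044 RPM

249044 RPM


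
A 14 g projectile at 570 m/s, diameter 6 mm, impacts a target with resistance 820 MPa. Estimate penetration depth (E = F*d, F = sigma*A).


A = pi*(d/2)^2 = pi*(6/2)^2 = 28.2743 mm^2
E = 0.5*m*v^2 = 0.5*0.014*570^2 = 2274.3 J
depth = E/(sigma*A) = 2274.3 J / (820 MPa * 28.2743 mm^2) = 2274.3/(820 * 28.2743) m = 0.0980938 m ≈ 98.09 mm

98.09 mm


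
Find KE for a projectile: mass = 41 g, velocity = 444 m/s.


E = 0.5*m*v^2 = 0.5*0.041*444^2 = 4041 J

4041 J


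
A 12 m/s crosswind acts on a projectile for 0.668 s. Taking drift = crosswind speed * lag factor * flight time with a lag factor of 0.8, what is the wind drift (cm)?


drift = v_wind * lag * t = 12 * 0.8 * 0.668 = 6.4128 m ≈ 641.3 cm

641.3 cm


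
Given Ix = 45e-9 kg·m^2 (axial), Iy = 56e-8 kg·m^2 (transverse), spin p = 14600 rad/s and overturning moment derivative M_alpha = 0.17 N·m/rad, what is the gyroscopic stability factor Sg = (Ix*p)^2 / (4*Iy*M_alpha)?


Sg = Ix^2 * p^2 / (4 * Iy * M_alpha) = (45e-9)^2 * 14600^2 / (4 * 56e-8 * 0.17) = 1.134

1.134


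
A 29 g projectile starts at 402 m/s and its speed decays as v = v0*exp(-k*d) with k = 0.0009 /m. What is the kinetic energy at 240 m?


v = v0*exp(-k*d) = 402*exp(-0.0009*240) = 323.906 m/s
E = 0.5*m*v^2 = 0.5*0.029*323.906^2 = 1521 J

1521 J


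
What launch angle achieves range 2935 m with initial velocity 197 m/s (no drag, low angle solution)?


sin(2*theta) = R*g/v0^2 = 2935*9.81/197^2 = 0.741899, theta = arcsin(0.741899)/2 = 23.95°

23.95 degrees


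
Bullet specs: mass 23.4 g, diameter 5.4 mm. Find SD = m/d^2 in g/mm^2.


SD = m/d^2 = 23.4/5.4^2 = 0.8025 g/mm^2

0.8025 g/mm^2


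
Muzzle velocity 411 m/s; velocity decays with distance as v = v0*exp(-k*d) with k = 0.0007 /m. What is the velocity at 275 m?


v = v0*exp(-k*d) = 411*exp(-0.0007*275) = 339 m/s

339 m/s


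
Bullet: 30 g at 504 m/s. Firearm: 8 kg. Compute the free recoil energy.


v_r = m_p*v_p/m_gun = 0.03*504/8 = 1.89 m/s, E_r = 0.5*m_gun*v_r^2 = 0.5*8*1.89^2 = 14.29 J

14.29 J


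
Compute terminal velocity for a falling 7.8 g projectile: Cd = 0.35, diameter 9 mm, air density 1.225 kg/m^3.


A = pi*(d/2)^2 = pi*(9/2000)^2 = 6.36173e-05 m^2
vt = sqrt(2mg/(Cd*rho*A)) = sqrt(2*0.0078*9.81/(0.35 * 1.225 * 6.36173e-05)) = 74.9 m/s

74.9 m/s


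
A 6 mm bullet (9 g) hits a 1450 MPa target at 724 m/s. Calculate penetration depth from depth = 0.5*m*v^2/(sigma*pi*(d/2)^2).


A = pi*(d/2)^2 = pi*(6/2)^2 = 28.2743 mm^2
E = 0.5*m*v^2 = 0.5*0.009*724^2 = 2358.79 J
depth = E/(sigma*A) = 2358.79 J / (1450 MPa * 28.2743 mm^2) = 2358.79/(1450 * 28.2743) m = 0.0575346 m ≈ 57.53 mm

57.53 mm


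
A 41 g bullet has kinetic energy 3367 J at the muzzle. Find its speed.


v = sqrt(2*E/m) = sqrt(2*3367/0.041) = 405.3 m/s

405.3 m/s


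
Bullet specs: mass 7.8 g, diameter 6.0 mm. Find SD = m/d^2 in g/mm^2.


SD = m/d^2 = 7.8/6.0^2 = 0.2167 g/mm^2

0.2167 g/mm^2


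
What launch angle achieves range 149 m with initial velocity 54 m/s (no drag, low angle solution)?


sin(2*theta) = R*g/v0^2 = 149*9.81/54^2 = 0.501265, theta = arcsin(0.501265)/2 = 15.04°

15.04 degrees


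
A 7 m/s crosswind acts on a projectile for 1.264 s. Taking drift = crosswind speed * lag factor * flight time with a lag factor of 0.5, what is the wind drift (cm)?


drift = v_wind * lag * t = 7 * 0.5 * 1.264 = 4.424 m ≈ 442.4 cm

442.4 cm


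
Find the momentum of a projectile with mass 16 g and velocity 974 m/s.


p = m*v = 0.016*974 = 15.58 kg·m/s

15.58 kg·m/s


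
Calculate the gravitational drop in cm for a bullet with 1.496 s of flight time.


drop = 0.5*g*t^2 = 0.5*9.81*1.496^2 = 10.9775 m ≈ 1098 cm

1098 cm


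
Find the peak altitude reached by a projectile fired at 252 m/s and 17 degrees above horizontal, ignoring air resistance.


H = (v0*sin(theta))^2 / (2g) = (252*sin(17°))^2 / (2*9.81) = 276.7 m

276.7 m


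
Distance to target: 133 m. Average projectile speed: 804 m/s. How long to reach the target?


t = d/v = 133/804 = 0.1654 s

0.1654 s


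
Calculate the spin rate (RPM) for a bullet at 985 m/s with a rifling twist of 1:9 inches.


twist_m = 9*0.0254 = 0.2286 m
spin = v/twist = 985/0.2286 = 4308.836 rev/s
RPM = spin*60 = 4308.836*60 ≈ 258530 RPM

258530 RPM


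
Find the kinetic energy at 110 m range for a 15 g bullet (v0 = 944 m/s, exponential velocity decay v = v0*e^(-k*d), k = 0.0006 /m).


v = v0*exp(-k*d) = 944*exp(-0.0006*110) = 883.708 m/s
E = 0.5*m*v^2 = 0.5*0.015*883.708^2 = 5857 J

5857 J


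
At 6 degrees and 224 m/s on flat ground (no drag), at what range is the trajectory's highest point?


R = v0^2*sin(2*theta)/g = 224^2*sin(2*6°)/9.81 = 1063.42 m
apex_dist = R/2 = 1063.42/2 = 531.7 m

531.7 m


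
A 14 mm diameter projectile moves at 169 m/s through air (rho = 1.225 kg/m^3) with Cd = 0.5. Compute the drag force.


A = pi*(d/2)^2 = pi*(14/2000)^2 = 1.53938e-04 m^2
Fd = 0.5*Cd*rho*A*v^2 = 0.5*0.5*1.225*1.53938e-04*169^2 = 1.346 N

1.346 N


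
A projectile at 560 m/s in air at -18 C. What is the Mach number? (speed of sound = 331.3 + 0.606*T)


a = 331.3 + 0.606*(-18) = 320.392 m/s
M = v/a = 560/320.392 = 1.748

1.748


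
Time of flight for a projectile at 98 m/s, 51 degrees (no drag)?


T = 2*v0*sin(theta)/g = 2*98*sin(51°)/9.81 = 15.53 s

15.53 s


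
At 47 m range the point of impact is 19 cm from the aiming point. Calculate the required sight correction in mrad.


1 mrad subtends 1 cm per 10 m of range, so adj = error_cm / (dist_m / 10) = 19 / (47/10) = 4.043 mrad

4.043 mrad


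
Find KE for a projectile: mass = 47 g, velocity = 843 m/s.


E = 0.5*m*v^2 = 0.5*0.047*843^2 = 16700 J

16700 J


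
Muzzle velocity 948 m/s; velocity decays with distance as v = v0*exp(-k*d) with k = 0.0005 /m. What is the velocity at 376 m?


v = v0*exp(-k*d) = 948*exp(-0.0005*376) = 785.5 m/s

785.5 m/s


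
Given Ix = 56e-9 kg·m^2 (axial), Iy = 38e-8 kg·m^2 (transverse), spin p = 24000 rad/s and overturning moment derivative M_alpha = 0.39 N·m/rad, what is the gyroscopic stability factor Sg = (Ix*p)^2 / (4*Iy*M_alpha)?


Sg = Ix^2 * p^2 / (4 * Iy * M_alpha) = (56e-9)^2 * 24000^2 / (4 * 38e-8 * 0.39) = 3.047

3.047


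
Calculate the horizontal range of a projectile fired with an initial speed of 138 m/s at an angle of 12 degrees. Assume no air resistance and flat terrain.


R = v0^2 * sin(2*theta) / g = 138^2 * sin(2*12°) / 9.81 = 789.6 m

789.6 m


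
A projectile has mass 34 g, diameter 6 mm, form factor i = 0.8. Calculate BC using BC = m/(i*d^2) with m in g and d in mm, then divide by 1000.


BC = m/(i*d^2*1000) = 34/(0.8 * 6^2 * 1000) = 0.001181

0.001181


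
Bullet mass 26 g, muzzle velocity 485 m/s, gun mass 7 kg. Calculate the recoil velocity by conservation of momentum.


v_recoil = m_p * v_p / m_gun = 0.026 * 485 / 7 = 1.801 m/s

1.801 m/s


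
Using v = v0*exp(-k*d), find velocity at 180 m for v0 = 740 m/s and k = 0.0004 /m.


v = v0*exp(-k*d) = 740*exp(-0.0004*180) = 688.6 m/s

688.6 m/s


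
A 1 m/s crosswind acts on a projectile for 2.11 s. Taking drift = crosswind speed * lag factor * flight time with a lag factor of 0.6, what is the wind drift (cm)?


drift = v_wind * lag * t = 1 * 0.6 * 2.11 = 1.266 m ≈ 126.6 cm

126.6 cm


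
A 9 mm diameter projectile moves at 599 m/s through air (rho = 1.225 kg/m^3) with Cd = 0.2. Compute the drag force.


A = pi*(d/2)^2 = pi*(9/2000)^2 = 6.36173e-05 m^2
Fd = 0.5*Cd*rho*A*v^2 = 0.5*0.2*1.225*6.36173e-05*599^2 = 2.796 N

2.796 N


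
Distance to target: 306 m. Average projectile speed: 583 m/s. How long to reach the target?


t = d/v = 306/583 = 0.5249 s

0.5249 s


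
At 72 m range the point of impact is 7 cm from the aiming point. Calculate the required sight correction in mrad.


1 mrad subtends 1 cm per 10 m of range, so adj = error_cm / (dist_m / 10) = 7 / (72/10) = 0.9722 mrad

0.9722 mrad


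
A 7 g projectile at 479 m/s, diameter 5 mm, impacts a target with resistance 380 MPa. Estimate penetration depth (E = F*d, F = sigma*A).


A = pi*(d/2)^2 = pi*(5/2)^2 = 19.635 mm^2
E = 0.5*m*v^2 = 0.5*0.007*479^2 = 803.043 J
depth = E/(sigma*A) = 803.043 J / (380 MPa * 19.635 mm^2) = 803.043/(380 * 19.635) m = 0.107628 m ≈ 107.6 mm

107.6 mm


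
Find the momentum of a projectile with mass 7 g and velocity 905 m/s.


p = m*v = 0.007*905 = 6.335 kg·m/s

6.335 kg·m/s


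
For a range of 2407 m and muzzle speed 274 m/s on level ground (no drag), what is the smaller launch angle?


sin(2*theta) = R*g/v0^2 = 2407*9.81/274^2 = 0.314517, theta = arcsin(0.314517)/2 = 9.166°

9.166 degrees


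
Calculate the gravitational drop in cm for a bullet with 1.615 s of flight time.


drop = 0.5*g*t^2 = 0.5*9.81*1.615^2 = 12.7933 m ≈ 1279 cm

1279 cm


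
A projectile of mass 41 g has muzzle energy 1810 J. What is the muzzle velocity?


v = sqrt(2*E/m) = sqrt(2*1810/0.041) = 297.1 m/s

297.1 m/s


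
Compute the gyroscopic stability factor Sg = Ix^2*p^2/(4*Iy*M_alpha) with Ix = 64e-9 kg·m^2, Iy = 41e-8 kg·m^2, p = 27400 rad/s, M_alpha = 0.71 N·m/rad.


Sg = Ix^2 * p^2 / (4 * Iy * M_alpha) = (64e-9)^2 * 27400^2 / (4 * 41e-8 * 0.71) = 2.641

2.641


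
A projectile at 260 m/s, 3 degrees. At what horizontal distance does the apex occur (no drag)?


R = v0^2*sin(2*theta)/g = 260^2*sin(2*3°)/9.81 = 720.298 m
apex_dist = R/2 = 720.298/2 = 360.1 m

360.1 m


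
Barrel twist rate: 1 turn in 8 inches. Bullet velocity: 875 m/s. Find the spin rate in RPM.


twist_m = 8*0.0254 = 0.2032 m
spin = v/twist = 875/0.2032 = 4306.102 rev/s
RPM = spin*60 = 4306.102*60 ≈ 258366 RPM

258366 RPM


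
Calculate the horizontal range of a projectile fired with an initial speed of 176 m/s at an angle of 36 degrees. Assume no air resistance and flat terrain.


R = v0^2 * sin(2*theta) / g = 176^2 * sin(2*36°) / 9.81 = 3003 m

3003 m


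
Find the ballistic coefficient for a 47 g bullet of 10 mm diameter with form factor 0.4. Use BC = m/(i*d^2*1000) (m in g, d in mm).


BC = m/(i*d^2*1000) = 47/(0.4 * 10^2 * 1000) = 0.001175

0.001175


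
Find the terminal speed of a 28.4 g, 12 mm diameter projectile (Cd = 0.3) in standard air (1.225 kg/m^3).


A = pi*(d/2)^2 = pi*(12/2000)^2 = 1.13097e-04 m^2
vt = sqrt(2mg/(Cd*rho*A)) = sqrt(2*0.0284*9.81/(0.3 * 1.225 * 1.13097e-04)) = 115.8 m/s

115.8 m/s


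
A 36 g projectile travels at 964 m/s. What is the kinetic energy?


E = 0.5*m*v^2 = 0.5*0.036*964^2 = 16727 J

16727 J


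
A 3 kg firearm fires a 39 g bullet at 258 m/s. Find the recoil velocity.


v_recoil = m_p * v_p / m_gun = 0.039 * 258 / 3 = 3.354 m/s

3.354 m/s


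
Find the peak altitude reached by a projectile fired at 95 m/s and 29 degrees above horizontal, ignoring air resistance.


H = (v0*sin(theta))^2 / (2g) = (95*sin(29°))^2 / (2*9.81) = 108.1 m

108.1 m


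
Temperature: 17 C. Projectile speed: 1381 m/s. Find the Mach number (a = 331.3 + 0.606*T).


a = 331.3 + 0.606*(17) = 341.602 m/s
M = v/a = 1381/341.602 = 4.043

4.043


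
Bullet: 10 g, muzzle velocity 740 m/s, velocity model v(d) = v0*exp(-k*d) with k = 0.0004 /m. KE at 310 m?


v = v0*exp(-k*d) = 740*exp(-0.0004*310) = 653.701 m/s
E = 0.5*m*v^2 = 0.5*0.01*653.701^2 = 2137 J

2137 J
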